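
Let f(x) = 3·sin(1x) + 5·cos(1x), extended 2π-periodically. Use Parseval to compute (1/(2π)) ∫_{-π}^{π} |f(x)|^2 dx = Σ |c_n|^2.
Σ |c_n|^2 = 17

Expand |f|^2 and use orthogonality of {sin(nx), cos(mx)} on [-π, π]:
  ∫_{-π}^{π} sin(nx)^2 dx = π, ∫ cos(mx)^2 dx = π, and cross terms integrate to 0.
So ∫_{-π}^{π} f(x)^2 dx = 3^2 · π + 5^2 · π = (9 + 25)π.
Divide by 2π: (9 + 25)/2 = 17.
By Parseval, this equals Σ |c_n|^2.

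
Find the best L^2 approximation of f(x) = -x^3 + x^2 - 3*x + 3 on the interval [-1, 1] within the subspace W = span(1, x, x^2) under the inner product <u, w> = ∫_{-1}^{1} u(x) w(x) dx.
g(x) = x^2 - 18*x/5 + 3

The best approximation g ∈ W is the orthogonal projection of f onto W. Writing g = a_0 + a_1 x + a_2 x^2, the coefficients solve the normal equations G · a = b where
  G_{ij} = <φ_i, φ_j> and b_i = <f, φ_i>, with φ_0 = 1, φ_1 = x, φ_2 = x^2.
G =
  [2, 0, 2/3]
  [0, 2/3, 0]
  [2/3, 0, 2/5],
b = (20/3, -12/5, 12/5).
Solving gives a_0 = 3, a_1 = -18/5, a_2 = 1, so
  g(x) = x^2 - 18*x/5 + 3.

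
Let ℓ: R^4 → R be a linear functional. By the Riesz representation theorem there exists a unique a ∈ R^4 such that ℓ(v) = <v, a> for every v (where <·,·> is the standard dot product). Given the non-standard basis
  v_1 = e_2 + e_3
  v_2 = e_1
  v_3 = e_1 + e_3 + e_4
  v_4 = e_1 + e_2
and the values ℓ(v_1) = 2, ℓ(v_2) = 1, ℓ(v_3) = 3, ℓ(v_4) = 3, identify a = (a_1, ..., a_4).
a = (1, 2, 0, 2)

Write a = (a_1, ..., a_4) in the standard basis. For each basis vector v_i, ℓ(v_i) = <v_i, a> is a linear equation in the a_j's. Collect the n equations into a matrix system V a = ℓ, where row i of V is v_i (expressed in the standard basis). Since V is invertible (lower-triangular with 1s on the diagonal, up to permutation), solve by back-substitution:
  V =
[[0, 1, 1, 0],
 [1, 0, 0, 0],
 [1, 0, 1, 1],
 [1, 1, 0, 0]]
  V a = (2, 1, 3, 3)
Solving gives a = (1, 2, 0, 2).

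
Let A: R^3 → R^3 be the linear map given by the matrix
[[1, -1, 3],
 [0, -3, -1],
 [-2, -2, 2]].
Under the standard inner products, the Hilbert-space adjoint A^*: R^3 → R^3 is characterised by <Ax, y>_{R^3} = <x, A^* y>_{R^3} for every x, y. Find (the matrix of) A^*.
A^* = A^T =
[[1, 0, -2],
 [-1, -3, -2],
 [3, -1, 2]]

For real matrices with standard dot products, the defining identity <Ax, y> = <x, A^* y> gives (Ax)^T y = x^T (A^*) y, i.e. x^T A^T y = x^T (A^*) y. Since this holds for all x, y, we must have A^* = A^T. Therefore
A^* =
[[1, 0, -2],
 [-1, -3, -2],
 [3, -1, 2]].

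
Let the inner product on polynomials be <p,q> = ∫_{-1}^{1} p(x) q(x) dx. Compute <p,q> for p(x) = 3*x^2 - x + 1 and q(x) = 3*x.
<p,q> = -2

Expand the product: p(x)·q(x) = 9*x^3 - 3*x^2 + 3*x.
∫_{-1}^{1} of each monomial x^k gives [2/(k+1) if k even, 0 if k odd]. Integrating term-by-term (or equivalently evaluating the antiderivative F(x) = 9*x^4/4 - x^3 + 3*x^2/2 at the endpoints):
  F(1) − F(−1) = 11/4 − (19/4) = -2.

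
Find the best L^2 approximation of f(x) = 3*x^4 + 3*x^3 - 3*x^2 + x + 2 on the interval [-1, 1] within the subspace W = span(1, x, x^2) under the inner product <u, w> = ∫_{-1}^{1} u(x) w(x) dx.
g(x) = -3*x^2/7 + 14*x/5 + 61/35

The best approximation g ∈ W is the orthogonal projection of f onto W. Writing g = a_0 + a_1 x + a_2 x^2, the coefficients solve the normal equations G · a = b where
  G_{ij} = <φ_i, φ_j> and b_i = <f, φ_i>, with φ_0 = 1, φ_1 = x, φ_2 = x^2.
G =
  [2, 0, 2/3]
  [0, 2/3, 0]
  [2/3, 0, 2/5],
b = (16/5, 28/15, 104/105).
Solving gives a_0 = 61/35, a_1 = 14/5, a_2 = -3/7, so
  g(x) = -3*x^2/7 + 14*x/5 + 61/35.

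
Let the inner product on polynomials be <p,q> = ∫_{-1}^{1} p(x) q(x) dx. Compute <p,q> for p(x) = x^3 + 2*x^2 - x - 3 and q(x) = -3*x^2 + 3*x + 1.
<p,q> = -28/15

Expand the product: p(x)·q(x) = -3*x^5 - 3*x^4 + 10*x^3 + 8*x^2 - 10*x - 3.
∫_{-1}^{1} of each monomial x^k gives [2/(k+1) if k even, 0 if k odd]. Integrating term-by-term (or equivalently evaluating the antiderivative F(x) = -x^6/2 - 3*x^5/5 + 5*x^4/2 + 8*x^3/3 - 5*x^2 - 3*x at the endpoints):
  F(1) − F(−1) = -59/15 − (-31/15) = -28/15.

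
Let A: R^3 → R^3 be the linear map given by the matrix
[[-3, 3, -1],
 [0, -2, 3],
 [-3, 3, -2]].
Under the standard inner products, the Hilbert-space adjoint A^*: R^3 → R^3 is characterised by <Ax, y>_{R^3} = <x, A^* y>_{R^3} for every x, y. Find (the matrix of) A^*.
A^* = A^T =
[[-3, 0, -3],
 [3, -2, 3],
 [-1, 3, -2]]

For real matrices with standard dot products, the defining identity <Ax, y> = <x, A^* y> gives (Ax)^T y = x^T (A^*) y, i.e. x^T A^T y = x^T (A^*) y. Since this holds for all x, y, we must have A^* = A^T. Therefore
A^* =
[[-3, 0, -3],
 [3, -2, 3],
 [-1, 3, -2]].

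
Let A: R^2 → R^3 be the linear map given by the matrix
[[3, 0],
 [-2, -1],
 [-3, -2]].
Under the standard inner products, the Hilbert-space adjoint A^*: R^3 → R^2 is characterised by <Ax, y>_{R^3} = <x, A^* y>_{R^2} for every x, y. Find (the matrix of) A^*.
A^* = A^T =
[[3, -2, -3],
 [0, -1, -2]]

For real matrices with standard dot products, the defining identity <Ax, y> = <x, A^* y> gives (Ax)^T y = x^T (A^*) y, i.e. x^T A^T y = x^T (A^*) y. Since this holds for all x, y, we must have A^* = A^T. Therefore
A^* =
[[3, -2, -3],
 [0, -1, -2]].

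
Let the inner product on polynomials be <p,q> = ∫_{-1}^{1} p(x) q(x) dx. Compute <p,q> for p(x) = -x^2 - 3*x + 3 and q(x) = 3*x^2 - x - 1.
<p,q> = 22/15

Expand the product: p(x)·q(x) = -3*x^4 - 8*x^3 + 13*x^2 - 3.
∫_{-1}^{1} of each monomial x^k gives [2/(k+1) if k even, 0 if k odd]. Integrating term-by-term (or equivalently evaluating the antiderivative F(x) = -3*x^5/5 - 2*x^4 + 13*x^3/3 - 3*x at the endpoints):
  F(1) − F(−1) = -19/15 − (-41/15) = 22/15.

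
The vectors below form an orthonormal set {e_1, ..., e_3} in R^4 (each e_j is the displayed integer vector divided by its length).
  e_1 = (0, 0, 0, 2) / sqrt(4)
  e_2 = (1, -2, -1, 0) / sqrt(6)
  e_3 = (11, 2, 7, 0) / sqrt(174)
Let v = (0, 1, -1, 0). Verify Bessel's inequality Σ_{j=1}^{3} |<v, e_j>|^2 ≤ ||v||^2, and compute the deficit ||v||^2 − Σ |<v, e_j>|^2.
Σ |<v, e_j>|^2 = 9/29; ||v||^2 = 2; deficit = 49/29

Write each e_j = u_j / sqrt(<u_j, u_j>) where u_j is the displayed integer vector. Then <v, e_j> = <v, u_j> / sqrt(<u_j, u_j>), so |<v, e_j>|^2 = <v, u_j>^2 / <u_j, u_j>.
Coefficients: <v, e_1> = 0/sqrt(4), <v, e_2> = -1/sqrt(6), <v, e_3> = -5/sqrt(174).
Square and sum: Σ |<v, e_j>|^2 = 9/29.
Compute ||v||^2 = v·v = 2.
Deficit = 2 − 9/29 = 49/29 ≥ 0, confirming Bessel's inequality. (The deficit equals ||v − Σ <v,e_j> e_j||^2, the squared distance from v to span{e_j}.)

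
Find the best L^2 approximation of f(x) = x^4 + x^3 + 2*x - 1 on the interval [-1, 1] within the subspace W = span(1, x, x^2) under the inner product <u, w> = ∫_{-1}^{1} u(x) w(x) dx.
g(x) = 6*x^2/7 + 13*x/5 - 38/35

The best approximation g ∈ W is the orthogonal projection of f onto W. Writing g = a_0 + a_1 x + a_2 x^2, the coefficients solve the normal equations G · a = b where
  G_{ij} = <φ_i, φ_j> and b_i = <f, φ_i>, with φ_0 = 1, φ_1 = x, φ_2 = x^2.
G =
  [2, 0, 2/3]
  [0, 2/3, 0]
  [2/3, 0, 2/5],
b = (-8/5, 26/15, -8/21).
Solving gives a_0 = -38/35, a_1 = 13/5, a_2 = 6/7, so
  g(x) = 6*x^2/7 + 13*x/5 - 38/35.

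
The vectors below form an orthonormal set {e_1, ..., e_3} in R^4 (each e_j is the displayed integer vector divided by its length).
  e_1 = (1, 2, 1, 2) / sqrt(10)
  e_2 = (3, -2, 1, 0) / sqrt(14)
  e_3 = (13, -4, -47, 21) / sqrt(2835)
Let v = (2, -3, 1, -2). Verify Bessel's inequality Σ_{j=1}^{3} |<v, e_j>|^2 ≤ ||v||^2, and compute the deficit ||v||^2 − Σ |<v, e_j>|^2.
Σ |<v, e_j>|^2 = 161/9; ||v||^2 = 18; deficit = 1/9

Write each e_j = u_j / sqrt(<u_j, u_j>) where u_j is the displayed integer vector. Then <v, e_j> = <v, u_j> / sqrt(<u_j, u_j>), so |<v, e_j>|^2 = <v, u_j>^2 / <u_j, u_j>.
Coefficients: <v, e_1> = -7/sqrt(10), <v, e_2> = 13/sqrt(14), <v, e_3> = -51/sqrt(2835).
Square and sum: Σ |<v, e_j>|^2 = 161/9.
Compute ||v||^2 = v·v = 18.
Deficit = 18 − 161/9 = 1/9 ≥ 0, confirming Bessel's inequality. (The deficit equals ||v − Σ <v,e_j> e_j||^2, the squared distance from v to span{e_j}.)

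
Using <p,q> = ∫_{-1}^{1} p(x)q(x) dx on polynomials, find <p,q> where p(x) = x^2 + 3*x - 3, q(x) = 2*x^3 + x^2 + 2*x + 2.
<p,q> = -88/15

Expand the product: p(x)·q(x) = 2*x^5 + 7*x^4 - x^3 + 5*x^2 - 6.
∫_{-1}^{1} of each monomial x^k gives [2/(k+1) if k even, 0 if k odd]. Integrating term-by-term (or equivalently evaluating the antiderivative F(x) = x^6/3 + 7*x^5/5 - x^4/4 + 5*x^3/3 - 6*x at the endpoints):
  F(1) − F(−1) = -57/20 − (181/60) = -88/15.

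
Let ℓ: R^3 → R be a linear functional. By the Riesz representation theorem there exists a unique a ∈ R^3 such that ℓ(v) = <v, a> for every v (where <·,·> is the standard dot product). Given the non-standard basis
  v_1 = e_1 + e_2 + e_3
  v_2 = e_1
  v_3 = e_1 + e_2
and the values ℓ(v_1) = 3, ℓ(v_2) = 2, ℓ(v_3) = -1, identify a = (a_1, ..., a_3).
a = (2, -3, 4)

Write a = (a_1, ..., a_3) in the standard basis. For each basis vector v_i, ℓ(v_i) = <v_i, a> is a linear equation in the a_j's. Collect the n equations into a matrix system V a = ℓ, where row i of V is v_i (expressed in the standard basis). Since V is invertible (lower-triangular with 1s on the diagonal, up to permutation), solve by back-substitution:
  V =
[[1, 1, 1],
 [1, 0, 0],
 [1, 1, 0]]
  V a = (3, 2, -1)
Solving gives a = (2, -3, 4).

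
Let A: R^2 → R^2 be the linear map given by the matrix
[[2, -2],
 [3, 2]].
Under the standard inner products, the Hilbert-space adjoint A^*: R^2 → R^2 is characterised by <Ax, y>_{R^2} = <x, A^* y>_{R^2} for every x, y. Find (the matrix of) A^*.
A^* = A^T =
[[2, 3],
 [-2, 2]]

For real matrices with standard dot products, the defining identity <Ax, y> = <x, A^* y> gives (Ax)^T y = x^T (A^*) y, i.e. x^T A^T y = x^T (A^*) y. Since this holds for all x, y, we must have A^* = A^T. Therefore
A^* =
[[2, 3],
 [-2, 2]].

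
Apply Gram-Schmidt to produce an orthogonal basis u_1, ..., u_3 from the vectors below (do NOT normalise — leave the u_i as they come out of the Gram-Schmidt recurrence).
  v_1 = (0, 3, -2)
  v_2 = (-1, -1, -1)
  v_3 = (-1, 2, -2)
Orthogonal basis:
  u_1 = (0, 3, -2)
  u_2 = (-1, -10/13, -15/13)
  u_3 = (-15/38, 3/19, 9/38)

Apply the Gram-Schmidt recurrence
  u_1 = v_1
  u_i = v_i − Σ_{j<i} ((v_i · u_j) / (u_j · u_j)) · u_j.

Step by step this gives:
  u_1 = (0, 3, -2)
  u_2 = (-1, -10/13, -15/13)
  u_3 = (-15/38, 3/19, 9/38)

Orthogonality check:
  u_2 · u_1 = 0 (should be 0)
  u_3 · u_1 = 0 (should be 0)
  u_3 · u_2 = 0 (should be 0)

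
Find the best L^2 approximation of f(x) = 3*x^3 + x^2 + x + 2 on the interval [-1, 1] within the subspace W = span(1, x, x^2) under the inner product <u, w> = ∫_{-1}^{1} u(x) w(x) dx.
g(x) = x^2 + 14*x/5 + 2

The best approximation g ∈ W is the orthogonal projection of f onto W. Writing g = a_0 + a_1 x + a_2 x^2, the coefficients solve the normal equations G · a = b where
  G_{ij} = <φ_i, φ_j> and b_i = <f, φ_i>, with φ_0 = 1, φ_1 = x, φ_2 = x^2.
G =
  [2, 0, 2/3]
  [0, 2/3, 0]
  [2/3, 0, 2/5],
b = (14/3, 28/15, 26/15).
Solving gives a_0 = 2, a_1 = 14/5, a_2 = 1, so
  g(x) = x^2 + 14*x/5 + 2.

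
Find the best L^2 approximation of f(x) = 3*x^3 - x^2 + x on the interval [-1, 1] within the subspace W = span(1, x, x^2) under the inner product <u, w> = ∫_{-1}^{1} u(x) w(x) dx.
g(x) = -x^2 + 14*x/5

The best approximation g ∈ W is the orthogonal projection of f onto W. Writing g = a_0 + a_1 x + a_2 x^2, the coefficients solve the normal equations G · a = b where
  G_{ij} = <φ_i, φ_j> and b_i = <f, φ_i>, with φ_0 = 1, φ_1 = x, φ_2 = x^2.
G =
  [2, 0, 2/3]
  [0, 2/3, 0]
  [2/3, 0, 2/5],
b = (-2/3, 28/15, -2/5).
Solving gives a_0 = 0, a_1 = 14/5, a_2 = -1, so
  g(x) = -x^2 + 14*x/5.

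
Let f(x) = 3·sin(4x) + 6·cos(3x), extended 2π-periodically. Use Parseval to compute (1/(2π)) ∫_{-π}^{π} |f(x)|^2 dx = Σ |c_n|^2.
Σ |c_n|^2 = 45/2

Expand |f|^2 and use orthogonality of {sin(nx), cos(mx)} on [-π, π]:
  ∫_{-π}^{π} sin(nx)^2 dx = π, ∫ cos(mx)^2 dx = π, and cross terms integrate to 0.
So ∫_{-π}^{π} f(x)^2 dx = 3^2 · π + 6^2 · π = (9 + 36)π.
Divide by 2π: (9 + 36)/2 = 45/2.
By Parseval, this equals Σ |c_n|^2.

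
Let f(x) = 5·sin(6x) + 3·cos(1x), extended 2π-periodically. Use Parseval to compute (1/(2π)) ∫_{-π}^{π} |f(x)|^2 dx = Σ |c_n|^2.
Σ |c_n|^2 = 17

Expand |f|^2 and use orthogonality of {sin(nx), cos(mx)} on [-π, π]:
  ∫_{-π}^{π} sin(nx)^2 dx = π, ∫ cos(mx)^2 dx = π, and cross terms integrate to 0.
So ∫_{-π}^{π} f(x)^2 dx = 5^2 · π + 3^2 · π = (25 + 9)π.
Divide by 2π: (25 + 9)/2 = 17.
By Parseval, this equals Σ |c_n|^2.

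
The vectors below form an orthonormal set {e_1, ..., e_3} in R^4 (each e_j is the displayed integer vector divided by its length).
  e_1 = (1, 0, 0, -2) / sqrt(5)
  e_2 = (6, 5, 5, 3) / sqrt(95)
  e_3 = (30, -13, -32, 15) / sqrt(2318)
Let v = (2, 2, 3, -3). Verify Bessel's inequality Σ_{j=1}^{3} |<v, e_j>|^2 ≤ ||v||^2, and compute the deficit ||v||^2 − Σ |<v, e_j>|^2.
Σ |<v, e_j>|^2 = 3171/122; ||v||^2 = 26; deficit = 1/122

Write each e_j = u_j / sqrt(<u_j, u_j>) where u_j is the displayed integer vector. Then <v, e_j> = <v, u_j> / sqrt(<u_j, u_j>), so |<v, e_j>|^2 = <v, u_j>^2 / <u_j, u_j>.
Coefficients: <v, e_1> = 8/sqrt(5), <v, e_2> = 28/sqrt(95), <v, e_3> = -107/sqrt(2318).
Square and sum: Σ |<v, e_j>|^2 = 3171/122.
Compute ||v||^2 = v·v = 26.
Deficit = 26 − 3171/122 = 1/122 ≥ 0, confirming Bessel's inequality. (The deficit equals ||v − Σ <v,e_j> e_j||^2, the squared distance from v to span{e_j}.)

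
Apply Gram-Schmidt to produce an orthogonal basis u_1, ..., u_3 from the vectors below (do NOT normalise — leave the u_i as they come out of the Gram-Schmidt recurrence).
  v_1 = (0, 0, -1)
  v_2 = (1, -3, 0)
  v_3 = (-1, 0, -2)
Orthogonal basis:
  u_1 = (0, 0, -1)
  u_2 = (1, -3, 0)
  u_3 = (-9/10, -3/10, 0)

Apply the Gram-Schmidt recurrence
  u_1 = v_1
  u_i = v_i − Σ_{j<i} ((v_i · u_j) / (u_j · u_j)) · u_j.

Step by step this gives:
  u_1 = (0, 0, -1)
  u_2 = (1, -3, 0)
  u_3 = (-9/10, -3/10, 0)

Orthogonality check:
  u_2 · u_1 = 0 (should be 0)
  u_3 · u_1 = 0 (should be 0)
  u_3 · u_2 = 0 (should be 0)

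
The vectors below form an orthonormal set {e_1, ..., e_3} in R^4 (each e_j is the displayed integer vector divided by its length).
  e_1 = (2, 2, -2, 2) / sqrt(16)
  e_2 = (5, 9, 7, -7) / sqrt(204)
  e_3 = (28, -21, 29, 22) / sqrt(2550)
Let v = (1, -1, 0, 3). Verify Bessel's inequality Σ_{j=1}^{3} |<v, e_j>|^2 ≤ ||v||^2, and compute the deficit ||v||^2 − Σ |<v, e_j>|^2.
Σ |<v, e_j>|^2 = 21/2; ||v||^2 = 11; deficit = 1/2

Write each e_j = u_j / sqrt(<u_j, u_j>) where u_j is the displayed integer vector. Then <v, e_j> = <v, u_j> / sqrt(<u_j, u_j>), so |<v, e_j>|^2 = <v, u_j>^2 / <u_j, u_j>.
Coefficients: <v, e_1> = 6/sqrt(16), <v, e_2> = -25/sqrt(204), <v, e_3> = 115/sqrt(2550).
Square and sum: Σ |<v, e_j>|^2 = 21/2.
Compute ||v||^2 = v·v = 11.
Deficit = 11 − 21/2 = 1/2 ≥ 0, confirming Bessel's inequality. (The deficit equals ||v − Σ <v,e_j> e_j||^2, the squared distance from v to span{e_j}.)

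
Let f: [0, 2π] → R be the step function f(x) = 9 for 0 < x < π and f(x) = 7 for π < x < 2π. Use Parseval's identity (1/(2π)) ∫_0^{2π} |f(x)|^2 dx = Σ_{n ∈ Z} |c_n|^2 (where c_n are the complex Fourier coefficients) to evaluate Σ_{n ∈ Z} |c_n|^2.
Σ |c_n|^2 = 65

Parseval equates the L^2 energy of f (normalised by 1/(2π)) with the ℓ^2 sum of its Fourier coefficients: (1/(2π)) ∫_0^{2π} |f|^2 = Σ |c_n|^2.
Compute the left side: (1/(2π)) [∫_0^π 9^2 dx + ∫_π^{2π} 7^2 dx] = (1/(2π)) · (81π + 49π) = (81 + 49)/2 = 65.
So Σ_{n ∈ Z} |c_n|^2 = 65.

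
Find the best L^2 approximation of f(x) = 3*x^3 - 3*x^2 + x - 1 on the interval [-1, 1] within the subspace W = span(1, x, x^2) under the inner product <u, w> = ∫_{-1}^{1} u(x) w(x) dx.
g(x) = -3*x^2 + 14*x/5 - 1

The best approximation g ∈ W is the orthogonal projection of f onto W. Writing g = a_0 + a_1 x + a_2 x^2, the coefficients solve the normal equations G · a = b where
  G_{ij} = <φ_i, φ_j> and b_i = <f, φ_i>, with φ_0 = 1, φ_1 = x, φ_2 = x^2.
G =
  [2, 0, 2/3]
  [0, 2/3, 0]
  [2/3, 0, 2/5],
b = (-4, 28/15, -28/15).
Solving gives a_0 = -1, a_1 = 14/5, a_2 = -3, so
  g(x) = -3*x^2 + 14*x/5 - 1.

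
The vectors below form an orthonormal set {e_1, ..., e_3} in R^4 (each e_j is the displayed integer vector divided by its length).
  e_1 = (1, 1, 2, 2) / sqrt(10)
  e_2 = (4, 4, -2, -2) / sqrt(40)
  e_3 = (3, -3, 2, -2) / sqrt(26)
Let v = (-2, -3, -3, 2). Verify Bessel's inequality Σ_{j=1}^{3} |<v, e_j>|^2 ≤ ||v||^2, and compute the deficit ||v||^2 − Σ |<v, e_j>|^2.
Σ |<v, e_j>|^2 = 387/26; ||v||^2 = 26; deficit = 289/26

Write each e_j = u_j / sqrt(<u_j, u_j>) where u_j is the displayed integer vector. Then <v, e_j> = <v, u_j> / sqrt(<u_j, u_j>), so |<v, e_j>|^2 = <v, u_j>^2 / <u_j, u_j>.
Coefficients: <v, e_1> = -7/sqrt(10), <v, e_2> = -18/sqrt(40), <v, e_3> = -7/sqrt(26).
Square and sum: Σ |<v, e_j>|^2 = 387/26.
Compute ||v||^2 = v·v = 26.
Deficit = 26 − 387/26 = 289/26 ≥ 0, confirming Bessel's inequality. (The deficit equals ||v − Σ <v,e_j> e_j||^2, the squared distance from v to span{e_j}.)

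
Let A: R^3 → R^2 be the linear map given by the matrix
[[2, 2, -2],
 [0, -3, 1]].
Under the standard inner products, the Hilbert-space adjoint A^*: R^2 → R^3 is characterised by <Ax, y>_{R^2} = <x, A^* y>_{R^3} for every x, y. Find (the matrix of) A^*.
A^* = A^T =
[[2, 0],
 [2, -3],
 [-2, 1]]

For real matrices with standard dot products, the defining identity <Ax, y> = <x, A^* y> gives (Ax)^T y = x^T (A^*) y, i.e. x^T A^T y = x^T (A^*) y. Since this holds for all x, y, we must have A^* = A^T. Therefore
A^* =
[[2, 0],
 [2, -3],
 [-2, 1]].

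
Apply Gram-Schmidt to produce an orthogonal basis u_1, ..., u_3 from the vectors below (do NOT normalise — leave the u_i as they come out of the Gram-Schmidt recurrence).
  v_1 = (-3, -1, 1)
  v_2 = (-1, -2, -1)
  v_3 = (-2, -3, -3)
Orthogonal basis:
  u_1 = (-3, -1, 1)
  u_2 = (1/11, -18/11, -15/11)
  u_3 = (-27/50, 18/25, -9/10)

Apply the Gram-Schmidt recurrence
  u_1 = v_1
  u_i = v_i − Σ_{j<i} ((v_i · u_j) / (u_j · u_j)) · u_j.

Step by step this gives:
  u_1 = (-3, -1, 1)
  u_2 = (1/11, -18/11, -15/11)
  u_3 = (-27/50, 18/25, -9/10)

Orthogonality check:
  u_2 · u_1 = 0 (should be 0)
  u_3 · u_1 = 0 (should be 0)
  u_3 · u_2 = 0 (should be 0)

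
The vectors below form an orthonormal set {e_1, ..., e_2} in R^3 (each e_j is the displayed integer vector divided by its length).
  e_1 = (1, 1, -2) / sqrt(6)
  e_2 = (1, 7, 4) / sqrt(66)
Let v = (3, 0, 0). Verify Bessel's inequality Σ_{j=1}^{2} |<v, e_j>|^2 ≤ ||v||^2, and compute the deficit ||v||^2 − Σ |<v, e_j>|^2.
Σ |<v, e_j>|^2 = 18/11; ||v||^2 = 9; deficit = 81/11

Write each e_j = u_j / sqrt(<u_j, u_j>) where u_j is the displayed integer vector. Then <v, e_j> = <v, u_j> / sqrt(<u_j, u_j>), so |<v, e_j>|^2 = <v, u_j>^2 / <u_j, u_j>.
Coefficients: <v, e_1> = 3/sqrt(6), <v, e_2> = 3/sqrt(66).
Square and sum: Σ |<v, e_j>|^2 = 18/11.
Compute ||v||^2 = v·v = 9.
Deficit = 9 − 18/11 = 81/11 ≥ 0, confirming Bessel's inequality. (The deficit equals ||v − Σ <v,e_j> e_j||^2, the squared distance from v to span{e_j}.)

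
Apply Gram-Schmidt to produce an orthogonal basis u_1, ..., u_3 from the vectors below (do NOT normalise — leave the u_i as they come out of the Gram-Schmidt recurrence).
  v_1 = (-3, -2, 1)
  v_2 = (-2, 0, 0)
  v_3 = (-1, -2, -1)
Orthogonal basis:
  u_1 = (-3, -2, 1)
  u_2 = (-5/7, 6/7, -3/7)
  u_3 = (0, -4/5, -8/5)

Apply the Gram-Schmidt recurrence
  u_1 = v_1
  u_i = v_i − Σ_{j<i} ((v_i · u_j) / (u_j · u_j)) · u_j.

Step by step this gives:
  u_1 = (-3, -2, 1)
  u_2 = (-5/7, 6/7, -3/7)
  u_3 = (0, -4/5, -8/5)

Orthogonality check:
  u_2 · u_1 = 0 (should be 0)
  u_3 · u_1 = 0 (should be 0)
  u_3 · u_2 = 0 (should be 0)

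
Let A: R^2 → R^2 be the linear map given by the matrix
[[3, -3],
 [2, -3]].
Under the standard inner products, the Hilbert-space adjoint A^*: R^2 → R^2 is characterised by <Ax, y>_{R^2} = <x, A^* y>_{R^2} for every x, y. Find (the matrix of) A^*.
A^* = A^T =
[[3, 2],
 [-3, -3]]

For real matrices with standard dot products, the defining identity <Ax, y> = <x, A^* y> gives (Ax)^T y = x^T (A^*) y, i.e. x^T A^T y = x^T (A^*) y. Since this holds for all x, y, we must have A^* = A^T. Therefore
A^* =
[[3, 2],
 [-3, -3]].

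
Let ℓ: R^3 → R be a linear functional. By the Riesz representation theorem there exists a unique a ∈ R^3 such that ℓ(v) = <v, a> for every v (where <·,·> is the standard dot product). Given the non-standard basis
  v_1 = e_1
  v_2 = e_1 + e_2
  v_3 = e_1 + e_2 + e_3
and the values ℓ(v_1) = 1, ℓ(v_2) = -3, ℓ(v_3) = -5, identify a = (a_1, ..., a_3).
a = (1, -4, -2)

Write a = (a_1, ..., a_3) in the standard basis. For each basis vector v_i, ℓ(v_i) = <v_i, a> is a linear equation in the a_j's. Collect the n equations into a matrix system V a = ℓ, where row i of V is v_i (expressed in the standard basis). Since V is invertible (lower-triangular with 1s on the diagonal, up to permutation), solve by back-substitution:
  V =
[[1, 0, 0],
 [1, 1, 0],
 [1, 1, 1]]
  V a = (1, -3, -5)
Solving gives a = (1, -4, -2).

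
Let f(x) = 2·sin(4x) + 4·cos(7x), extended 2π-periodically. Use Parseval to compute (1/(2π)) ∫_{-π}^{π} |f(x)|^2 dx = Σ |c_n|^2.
Σ |c_n|^2 = 10

Expand |f|^2 and use orthogonality of {sin(nx), cos(mx)} on [-π, π]:
  ∫_{-π}^{π} sin(nx)^2 dx = π, ∫ cos(mx)^2 dx = π, and cross terms integrate to 0.
So ∫_{-π}^{π} f(x)^2 dx = 2^2 · π + 4^2 · π = (4 + 16)π.
Divide by 2π: (4 + 16)/2 = 10.
By Parseval, this equals Σ |c_n|^2.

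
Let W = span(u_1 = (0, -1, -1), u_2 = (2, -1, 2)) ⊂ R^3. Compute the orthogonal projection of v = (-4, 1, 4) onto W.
proj_W(v) = (-14/17, 53/17, 32/17)

Set up U = [u_1 | ... | u_2] ∈ R^(3×2). The projector onto W = col(U) is P = U (U^T U)^(-1) U^T.
Compute U^T U =
  [2, -1]
  [-1, 9],
and U^T v = (-5, -1).
Solve U^T U · c = U^T v for the coefficients: c = (-46/17, -7/17). The projection is proj_W(v) = U c.
Check: (v - proj_W(v)) · u_1 = 0  (should be 0).
Check: (v - proj_W(v)) · u_2 = 0  (should be 0).
Result: proj_W(v) = (-14/17, 53/17, 32/17).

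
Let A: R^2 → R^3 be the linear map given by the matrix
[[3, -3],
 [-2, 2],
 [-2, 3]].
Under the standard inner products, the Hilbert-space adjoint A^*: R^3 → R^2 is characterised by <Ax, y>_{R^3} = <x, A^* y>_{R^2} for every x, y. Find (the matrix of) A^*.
A^* = A^T =
[[3, -2, -2],
 [-3, 2, 3]]

For real matrices with standard dot products, the defining identity <Ax, y> = <x, A^* y> gives (Ax)^T y = x^T (A^*) y, i.e. x^T A^T y = x^T (A^*) y. Since this holds for all x, y, we must have A^* = A^T. Therefore
A^* =
[[3, -2, -2],
 [-3, 2, 3]].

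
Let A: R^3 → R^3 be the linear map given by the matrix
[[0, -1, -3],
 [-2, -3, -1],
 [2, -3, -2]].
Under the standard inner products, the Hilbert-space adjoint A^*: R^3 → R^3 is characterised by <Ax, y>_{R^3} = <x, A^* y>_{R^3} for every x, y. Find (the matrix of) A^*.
A^* = A^T =
[[0, -2, 2],
 [-1, -3, -3],
 [-3, -1, -2]]

For real matrices with standard dot products, the defining identity <Ax, y> = <x, A^* y> gives (Ax)^T y = x^T (A^*) y, i.e. x^T A^T y = x^T (A^*) y. Since this holds for all x, y, we must have A^* = A^T. Therefore
A^* =
[[0, -2, 2],
 [-1, -3, -3],
 [-3, -1, -2]].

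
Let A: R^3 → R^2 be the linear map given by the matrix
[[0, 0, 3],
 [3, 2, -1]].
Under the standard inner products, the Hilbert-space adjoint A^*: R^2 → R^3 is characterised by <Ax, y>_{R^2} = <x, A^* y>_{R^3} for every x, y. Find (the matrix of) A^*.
A^* = A^T =
[[0, 3],
 [0, 2],
 [3, -1]]

For real matrices with standard dot products, the defining identity <Ax, y> = <x, A^* y> gives (Ax)^T y = x^T (A^*) y, i.e. x^T A^T y = x^T (A^*) y. Since this holds for all x, y, we must have A^* = A^T. Therefore
A^* =
[[0, 3],
 [0, 2],
 [3, -1]].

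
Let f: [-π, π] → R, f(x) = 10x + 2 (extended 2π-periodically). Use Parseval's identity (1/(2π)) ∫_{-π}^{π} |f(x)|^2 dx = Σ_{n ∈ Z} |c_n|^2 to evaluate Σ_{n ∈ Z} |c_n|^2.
Σ |c_n|^2 = 100π^2/3 + 4

Expand and integrate term by term over [-π, π]:
  ∫ (10x)^2 dx = 100·(2π^3/3); ∫ 2·10·(2)·x dx = 0 (odd integrand); ∫ 2^2 dx = 4·2π.
So (1/(2π)) ∫_{-π}^{π} (10x + 2)^2 dx = 100π^2/3 + 4 = 100π^2/3 + 4.
Parseval ⇒ Σ |c_n|^2 = 100π^2/3 + 4.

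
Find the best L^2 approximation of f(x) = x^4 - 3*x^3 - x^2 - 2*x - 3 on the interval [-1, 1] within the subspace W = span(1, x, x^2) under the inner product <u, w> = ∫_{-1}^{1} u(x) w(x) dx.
g(x) = -x^2/7 - 19*x/5 - 108/35

The best approximation g ∈ W is the orthogonal projection of f onto W. Writing g = a_0 + a_1 x + a_2 x^2, the coefficients solve the normal equations G · a = b where
  G_{ij} = <φ_i, φ_j> and b_i = <f, φ_i>, with φ_0 = 1, φ_1 = x, φ_2 = x^2.
G =
  [2, 0, 2/3]
  [0, 2/3, 0]
  [2/3, 0, 2/5],
b = (-94/15, -38/15, -74/35).
Solving gives a_0 = -108/35, a_1 = -19/5, a_2 = -1/7, so
  g(x) = -x^2/7 - 19*x/5 - 108/35.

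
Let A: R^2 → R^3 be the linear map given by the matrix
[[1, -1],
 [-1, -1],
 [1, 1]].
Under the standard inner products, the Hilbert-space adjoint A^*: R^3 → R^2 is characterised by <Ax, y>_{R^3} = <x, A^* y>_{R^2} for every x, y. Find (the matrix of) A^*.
A^* = A^T =
[[1, -1, 1],
 [-1, -1, 1]]

For real matrices with standard dot products, the defining identity <Ax, y> = <x, A^* y> gives (Ax)^T y = x^T (A^*) y, i.e. x^T A^T y = x^T (A^*) y. Since this holds for all x, y, we must have A^* = A^T. Therefore
A^* =
[[1, -1, 1],
 [-1, -1, 1]].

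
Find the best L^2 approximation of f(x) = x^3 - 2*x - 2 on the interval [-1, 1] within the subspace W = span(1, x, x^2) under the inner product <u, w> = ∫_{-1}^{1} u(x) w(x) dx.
g(x) = -7*x/5 - 2

The best approximation g ∈ W is the orthogonal projection of f onto W. Writing g = a_0 + a_1 x + a_2 x^2, the coefficients solve the normal equations G · a = b where
  G_{ij} = <φ_i, φ_j> and b_i = <f, φ_i>, with φ_0 = 1, φ_1 = x, φ_2 = x^2.
G =
  [2, 0, 2/3]
  [0, 2/3, 0]
  [2/3, 0, 2/5],
b = (-4, -14/15, -4/3).
Solving gives a_0 = -2, a_1 = -7/5, a_2 = 0, so
  g(x) = -7*x/5 - 2.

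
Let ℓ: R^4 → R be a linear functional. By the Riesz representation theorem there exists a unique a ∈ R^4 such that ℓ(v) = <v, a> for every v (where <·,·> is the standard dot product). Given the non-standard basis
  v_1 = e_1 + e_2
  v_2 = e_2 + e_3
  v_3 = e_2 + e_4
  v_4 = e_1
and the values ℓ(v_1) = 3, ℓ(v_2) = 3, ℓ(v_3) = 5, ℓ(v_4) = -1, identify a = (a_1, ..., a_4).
a = (-1, 4, -1, 1)

Write a = (a_1, ..., a_4) in the standard basis. For each basis vector v_i, ℓ(v_i) = <v_i, a> is a linear equation in the a_j's. Collect the n equations into a matrix system V a = ℓ, where row i of V is v_i (expressed in the standard basis). Since V is invertible (lower-triangular with 1s on the diagonal, up to permutation), solve by back-substitution:
  V =
[[1, 1, 0, 0],
 [0, 1, 1, 0],
 [0, 1, 0, 1],
 [1, 0, 0, 0]]
  V a = (3, 3, 5, -1)
Solving gives a = (-1, 4, -1, 1).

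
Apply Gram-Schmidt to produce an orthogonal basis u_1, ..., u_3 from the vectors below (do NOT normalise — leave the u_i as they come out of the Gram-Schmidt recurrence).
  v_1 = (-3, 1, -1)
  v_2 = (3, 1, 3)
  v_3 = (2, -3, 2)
Orthogonal basis:
  u_1 = (-3, 1, -1)
  u_2 = (0, 2, 2)
  u_3 = (-1, -3/2, 3/2)

Apply the Gram-Schmidt recurrence
  u_1 = v_1
  u_i = v_i − Σ_{j<i} ((v_i · u_j) / (u_j · u_j)) · u_j.

Step by step this gives:
  u_1 = (-3, 1, -1)
  u_2 = (0, 2, 2)
  u_3 = (-1, -3/2, 3/2)

Orthogonality check:
  u_2 · u_1 = 0 (should be 0)
  u_3 · u_1 = 0 (should be 0)
  u_3 · u_2 = 0 (should be 0)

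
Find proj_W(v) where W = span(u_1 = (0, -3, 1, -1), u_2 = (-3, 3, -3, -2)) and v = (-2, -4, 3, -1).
proj_W(v) = (-51/241, -1047/241, 315/241, -400/241)

Set up U = [u_1 | ... | u_2] ∈ R^(4×2). The projector onto W = col(U) is P = U (U^T U)^(-1) U^T.
Compute U^T U =
  [11, -10]
  [-10, 31],
and U^T v = (16, -13).
Solve U^T U · c = U^T v for the coefficients: c = (366/241, 17/241). The projection is proj_W(v) = U c.
Check: (v - proj_W(v)) · u_1 = 0  (should be 0).
Check: (v - proj_W(v)) · u_2 = 0  (should be 0).
Result: proj_W(v) = (-51/241, -1047/241, 315/241, -400/241).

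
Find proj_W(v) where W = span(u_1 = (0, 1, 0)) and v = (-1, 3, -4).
proj_W(v) = (0, 3, 0)

Set up U = [u_1 | ... | u_1] ∈ R^(3×1). The projector onto W = col(U) is P = U (U^T U)^(-1) U^T.
Compute U^T U =
  [1],
and U^T v = (3).
Solve U^T U · c = U^T v for the coefficients: c = (3). The projection is proj_W(v) = U c.
Check: (v - proj_W(v)) · u_1 = 0  (should be 0).
Result: proj_W(v) = (0, 3, 0).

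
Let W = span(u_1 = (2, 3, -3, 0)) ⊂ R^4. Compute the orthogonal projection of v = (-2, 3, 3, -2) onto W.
proj_W(v) = (-4/11, -6/11, 6/11, 0)

Set up U = [u_1 | ... | u_1] ∈ R^(4×1). The projector onto W = col(U) is P = U (U^T U)^(-1) U^T.
Compute U^T U =
  [22],
and U^T v = (-4).
Solve U^T U · c = U^T v for the coefficients: c = (-2/11). The projection is proj_W(v) = U c.
Check: (v - proj_W(v)) · u_1 = 0  (should be 0).
Result: proj_W(v) = (-4/11, -6/11, 6/11, 0).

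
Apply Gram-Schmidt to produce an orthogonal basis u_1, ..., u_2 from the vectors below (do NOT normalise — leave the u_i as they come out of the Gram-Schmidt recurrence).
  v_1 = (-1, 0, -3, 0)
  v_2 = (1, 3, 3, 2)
Orthogonal basis:
  u_1 = (-1, 0, -3, 0)
  u_2 = (0, 3, 0, 2)

Apply the Gram-Schmidt recurrence
  u_1 = v_1
  u_i = v_i − Σ_{j<i} ((v_i · u_j) / (u_j · u_j)) · u_j.

Step by step this gives:
  u_1 = (-1, 0, -3, 0)
  u_2 = (0, 3, 0, 2)

Orthogonality check:
  u_2 · u_1 = 0 (should be 0)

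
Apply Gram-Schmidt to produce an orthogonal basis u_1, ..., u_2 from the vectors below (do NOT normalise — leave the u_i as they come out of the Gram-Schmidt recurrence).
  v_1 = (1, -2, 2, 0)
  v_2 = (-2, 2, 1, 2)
Orthogonal basis:
  u_1 = (1, -2, 2, 0)
  u_2 = (-14/9, 10/9, 17/9, 2)

Apply the Gram-Schmidt recurrence
  u_1 = v_1
  u_i = v_i − Σ_{j<i} ((v_i · u_j) / (u_j · u_j)) · u_j.

Step by step this gives:
  u_1 = (1, -2, 2, 0)
  u_2 = (-14/9, 10/9, 17/9, 2)

Orthogonality check:
  u_2 · u_1 = 0 (should be 0)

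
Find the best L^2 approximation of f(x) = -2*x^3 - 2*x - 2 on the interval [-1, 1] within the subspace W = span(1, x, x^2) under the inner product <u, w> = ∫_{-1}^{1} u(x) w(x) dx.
g(x) = -16*x/5 - 2

The best approximation g ∈ W is the orthogonal projection of f onto W. Writing g = a_0 + a_1 x + a_2 x^2, the coefficients solve the normal equations G · a = b where
  G_{ij} = <φ_i, φ_j> and b_i = <f, φ_i>, with φ_0 = 1, φ_1 = x, φ_2 = x^2.
G =
  [2, 0, 2/3]
  [0, 2/3, 0]
  [2/3, 0, 2/5],
b = (-4, -32/15, -4/3).
Solving gives a_0 = -2, a_1 = -16/5, a_2 = 0, so
  g(x) = -16*x/5 - 2.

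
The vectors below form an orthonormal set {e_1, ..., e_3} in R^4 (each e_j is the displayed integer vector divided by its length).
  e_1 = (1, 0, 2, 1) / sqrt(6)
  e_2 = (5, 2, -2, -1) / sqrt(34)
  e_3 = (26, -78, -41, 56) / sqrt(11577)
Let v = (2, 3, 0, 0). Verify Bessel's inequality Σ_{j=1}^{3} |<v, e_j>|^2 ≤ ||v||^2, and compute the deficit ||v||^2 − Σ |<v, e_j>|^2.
Σ |<v, e_j>|^2 = 2510/227; ||v||^2 = 13; deficit = 441/227

Write each e_j = u_j / sqrt(<u_j, u_j>) where u_j is the displayed integer vector. Then <v, e_j> = <v, u_j> / sqrt(<u_j, u_j>), so |<v, e_j>|^2 = <v, u_j>^2 / <u_j, u_j>.
Coefficients: <v, e_1> = 2/sqrt(6), <v, e_2> = 16/sqrt(34), <v, e_3> = -182/sqrt(11577).
Square and sum: Σ |<v, e_j>|^2 = 2510/227.
Compute ||v||^2 = v·v = 13.
Deficit = 13 − 2510/227 = 441/227 ≥ 0, confirming Bessel's inequality. (The deficit equals ||v − Σ <v,e_j> e_j||^2, the squared distance from v to span{e_j}.)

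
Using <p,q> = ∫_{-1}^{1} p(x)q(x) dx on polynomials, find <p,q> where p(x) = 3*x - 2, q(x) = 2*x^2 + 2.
<p,q> = -32/3

Expand the product: p(x)·q(x) = 6*x^3 - 4*x^2 + 6*x - 4.
∫_{-1}^{1} of each monomial x^k gives [2/(k+1) if k even, 0 if k odd]. Integrating term-by-term (or equivalently evaluating the antiderivative F(x) = 3*x^4/2 - 4*x^3/3 + 3*x^2 - 4*x at the endpoints):
  F(1) − F(−1) = -5/6 − (59/6) = -32/3.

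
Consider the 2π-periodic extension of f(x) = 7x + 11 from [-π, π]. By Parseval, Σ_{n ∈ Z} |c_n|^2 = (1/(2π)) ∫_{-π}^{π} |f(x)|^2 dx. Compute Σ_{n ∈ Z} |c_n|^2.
Σ |c_n|^2 = 49π^2/3 + 121

Expand and integrate term by term over [-π, π]:
  ∫ (7x)^2 dx = 49·(2π^3/3); ∫ 2·7·(11)·x dx = 0 (odd integrand); ∫ 11^2 dx = 121·2π.
So (1/(2π)) ∫_{-π}^{π} (7x + 11)^2 dx = 49π^2/3 + 121 = 49π^2/3 + 121.
Parseval ⇒ Σ |c_n|^2 = 49π^2/3 + 121.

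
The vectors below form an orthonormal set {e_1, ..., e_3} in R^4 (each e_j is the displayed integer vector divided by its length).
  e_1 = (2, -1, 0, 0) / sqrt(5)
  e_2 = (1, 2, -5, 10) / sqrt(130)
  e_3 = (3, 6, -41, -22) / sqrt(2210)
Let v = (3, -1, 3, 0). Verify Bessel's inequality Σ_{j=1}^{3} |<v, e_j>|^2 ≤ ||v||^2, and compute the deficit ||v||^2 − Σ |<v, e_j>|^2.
Σ |<v, e_j>|^2 = 303/17; ||v||^2 = 19; deficit = 20/17

Write each e_j = u_j / sqrt(<u_j, u_j>) where u_j is the displayed integer vector. Then <v, e_j> = <v, u_j> / sqrt(<u_j, u_j>), so |<v, e_j>|^2 = <v, u_j>^2 / <u_j, u_j>.
Coefficients: <v, e_1> = 7/sqrt(5), <v, e_2> = -14/sqrt(130), <v, e_3> = -120/sqrt(2210).
Square and sum: Σ |<v, e_j>|^2 = 303/17.
Compute ||v||^2 = v·v = 19.
Deficit = 19 − 303/17 = 20/17 ≥ 0, confirming Bessel's inequality. (The deficit equals ||v − Σ <v,e_j> e_j||^2, the squared distance from v to span{e_j}.)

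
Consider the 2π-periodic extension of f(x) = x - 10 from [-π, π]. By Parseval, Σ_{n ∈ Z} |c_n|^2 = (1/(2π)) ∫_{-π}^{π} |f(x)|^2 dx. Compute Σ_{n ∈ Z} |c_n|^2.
Σ |c_n|^2 = π^2/3 + 100

Expand and integrate term by term over [-π, π]:
  ∫ (x)^2 dx = 1·(2π^3/3); ∫ 2·1·(-10)·x dx = 0 (odd integrand); ∫ (-10)^2 dx = 100·2π.
So (1/(2π)) ∫_{-π}^{π} (x - 10)^2 dx = 1π^2/3 + 100 = π^2/3 + 100.
Parseval ⇒ Σ |c_n|^2 = π^2/3 + 100.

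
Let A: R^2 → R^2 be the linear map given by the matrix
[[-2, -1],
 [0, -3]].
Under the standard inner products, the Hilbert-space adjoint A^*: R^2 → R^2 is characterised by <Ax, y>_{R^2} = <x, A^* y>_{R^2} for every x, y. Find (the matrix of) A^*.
A^* = A^T =
[[-2, 0],
 [-1, -3]]

For real matrices with standard dot products, the defining identity <Ax, y> = <x, A^* y> gives (Ax)^T y = x^T (A^*) y, i.e. x^T A^T y = x^T (A^*) y. Since this holds for all x, y, we must have A^* = A^T. Therefore
A^* =
[[-2, 0],
 [-1, -3]].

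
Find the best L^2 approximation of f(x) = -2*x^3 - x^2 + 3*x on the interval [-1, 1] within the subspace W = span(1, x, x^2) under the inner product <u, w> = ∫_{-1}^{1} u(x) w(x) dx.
g(x) = -x^2 + 9*x/5

The best approximation g ∈ W is the orthogonal projection of f onto W. Writing g = a_0 + a_1 x + a_2 x^2, the coefficients solve the normal equations G · a = b where
  G_{ij} = <φ_i, φ_j> and b_i = <f, φ_i>, with φ_0 = 1, φ_1 = x, φ_2 = x^2.
G =
  [2, 0, 2/3]
  [0, 2/3, 0]
  [2/3, 0, 2/5],
b = (-2/3, 6/5, -2/5).
Solving gives a_0 = 0, a_1 = 9/5, a_2 = -1, so
  g(x) = -x^2 + 9*x/5.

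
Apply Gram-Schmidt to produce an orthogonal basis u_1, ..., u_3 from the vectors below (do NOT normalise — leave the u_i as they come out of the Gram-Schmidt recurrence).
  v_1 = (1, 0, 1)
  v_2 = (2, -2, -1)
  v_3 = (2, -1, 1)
Orthogonal basis:
  u_1 = (1, 0, 1)
  u_2 = (3/2, -2, -3/2)
  u_3 = (-2/17, -3/17, 2/17)

Apply the Gram-Schmidt recurrence
  u_1 = v_1
  u_i = v_i − Σ_{j<i} ((v_i · u_j) / (u_j · u_j)) · u_j.

Step by step this gives:
  u_1 = (1, 0, 1)
  u_2 = (3/2, -2, -3/2)
  u_3 = (-2/17, -3/17, 2/17)

Orthogonality check:
  u_2 · u_1 = 0 (should be 0)
  u_3 · u_1 = 0 (should be 0)
  u_3 · u_2 = 0 (should be 0)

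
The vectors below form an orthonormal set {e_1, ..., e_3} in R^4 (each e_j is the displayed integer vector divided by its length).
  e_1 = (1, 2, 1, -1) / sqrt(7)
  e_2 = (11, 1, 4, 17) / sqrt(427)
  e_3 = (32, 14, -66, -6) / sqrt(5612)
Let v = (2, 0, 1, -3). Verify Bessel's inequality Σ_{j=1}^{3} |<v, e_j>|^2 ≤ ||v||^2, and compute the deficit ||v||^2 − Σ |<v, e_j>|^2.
Σ |<v, e_j>|^2 = 153/23; ||v||^2 = 14; deficit = 169/23

Write each e_j = u_j / sqrt(<u_j, u_j>) where u_j is the displayed integer vector. Then <v, e_j> = <v, u_j> / sqrt(<u_j, u_j>), so |<v, e_j>|^2 = <v, u_j>^2 / <u_j, u_j>.
Coefficients: <v, e_1> = 6/sqrt(7), <v, e_2> = -25/sqrt(427), <v, e_3> = 16/sqrt(5612).
Square and sum: Σ |<v, e_j>|^2 = 153/23.
Compute ||v||^2 = v·v = 14.
Deficit = 14 − 153/23 = 169/23 ≥ 0, confirming Bessel's inequality. (The deficit equals ||v − Σ <v,e_j> e_j||^2, the squared distance from v to span{e_j}.)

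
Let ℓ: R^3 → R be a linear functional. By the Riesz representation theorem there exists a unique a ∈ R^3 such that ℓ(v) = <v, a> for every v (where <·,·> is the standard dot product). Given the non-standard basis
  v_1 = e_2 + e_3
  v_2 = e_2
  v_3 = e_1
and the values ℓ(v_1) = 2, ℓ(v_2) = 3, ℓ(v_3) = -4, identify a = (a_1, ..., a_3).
a = (-4, 3, -1)

Write a = (a_1, ..., a_3) in the standard basis. For each basis vector v_i, ℓ(v_i) = <v_i, a> is a linear equation in the a_j's. Collect the n equations into a matrix system V a = ℓ, where row i of V is v_i (expressed in the standard basis). Since V is invertible (lower-triangular with 1s on the diagonal, up to permutation), solve by back-substitution:
  V =
[[0, 1, 1],
 [0, 1, 0],
 [1, 0, 0]]
  V a = (2, 3, -4)
Solving gives a = (-4, 3, -1).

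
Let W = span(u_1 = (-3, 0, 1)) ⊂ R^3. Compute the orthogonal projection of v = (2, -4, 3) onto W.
proj_W(v) = (9/10, 0, -3/10)

Set up U = [u_1 | ... | u_1] ∈ R^(3×1). The projector onto W = col(U) is P = U (U^T U)^(-1) U^T.
Compute U^T U =
  [10],
and U^T v = (-3).
Solve U^T U · c = U^T v for the coefficients: c = (-3/10). The projection is proj_W(v) = U c.
Check: (v - proj_W(v)) · u_1 = 0  (should be 0).
Result: proj_W(v) = (9/10, 0, -3/10).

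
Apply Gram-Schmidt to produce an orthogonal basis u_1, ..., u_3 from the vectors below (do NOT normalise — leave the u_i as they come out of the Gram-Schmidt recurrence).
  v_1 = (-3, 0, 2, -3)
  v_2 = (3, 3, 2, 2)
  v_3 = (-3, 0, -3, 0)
Orthogonal basis:
  u_1 = (-3, 0, 2, -3)
  u_2 = (3/2, 3, 3, 1/2)
  u_3 = (-723/451, 81/41, -585/451, 333/451)

Apply the Gram-Schmidt recurrence
  u_1 = v_1
  u_i = v_i − Σ_{j<i} ((v_i · u_j) / (u_j · u_j)) · u_j.

Step by step this gives:
  u_1 = (-3, 0, 2, -3)
  u_2 = (3/2, 3, 3, 1/2)
  u_3 = (-723/451, 81/41, -585/451, 333/451)

Orthogonality check:
  u_2 · u_1 = 0 (should be 0)
  u_3 · u_1 = 0 (should be 0)
  u_3 · u_2 = 0 (should be 0)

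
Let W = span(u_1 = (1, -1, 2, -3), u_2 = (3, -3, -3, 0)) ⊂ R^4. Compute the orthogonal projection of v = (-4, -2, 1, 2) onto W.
proj_W(v) = (-7/5, 7/5, 1/5, 6/5)

Set up U = [u_1 | ... | u_2] ∈ R^(4×2). The projector onto W = col(U) is P = U (U^T U)^(-1) U^T.
Compute U^T U =
  [15, 0]
  [0, 27],
and U^T v = (-6, -9).
Solve U^T U · c = U^T v for the coefficients: c = (-2/5, -1/3). The projection is proj_W(v) = U c.
Check: (v - proj_W(v)) · u_1 = 0  (should be 0).
Check: (v - proj_W(v)) · u_2 = 0  (should be 0).
Result: proj_W(v) = (-7/5, 7/5, 1/5, 6/5).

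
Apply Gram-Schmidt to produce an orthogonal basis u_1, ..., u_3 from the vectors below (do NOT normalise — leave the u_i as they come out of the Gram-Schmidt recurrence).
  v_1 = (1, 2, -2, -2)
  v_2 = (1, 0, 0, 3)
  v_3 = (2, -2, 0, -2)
Orthogonal basis:
  u_1 = (1, 2, -2, -2)
  u_2 = (18/13, 10/13, -10/13, 29/13)
  u_3 = (12/5, -2, 0, -4/5)

Apply the Gram-Schmidt recurrence
  u_1 = v_1
  u_i = v_i − Σ_{j<i} ((v_i · u_j) / (u_j · u_j)) · u_j.

Step by step this gives:
  u_1 = (1, 2, -2, -2)
  u_2 = (18/13, 10/13, -10/13, 29/13)
  u_3 = (12/5, -2, 0, -4/5)

Orthogonality check:
  u_2 · u_1 = 0 (should be 0)
  u_3 · u_1 = 0 (should be 0)
  u_3 · u_2 = 0 (should be 0)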